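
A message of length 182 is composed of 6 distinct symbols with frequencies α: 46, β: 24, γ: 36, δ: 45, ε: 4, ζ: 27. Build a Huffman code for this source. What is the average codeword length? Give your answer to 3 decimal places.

Probabilities are the counts divided by 182.
Repeatedly combine the two least-probable nodes; the expected code length is the sum of the merged weights.
merge 2/91 + 12/91 → 2/13
merge 27/182 + 2/13 → 55/182
merge 18/91 + 45/182 → 81/182
merge 23/91 + 55/182 → 101/182
merge 81/182 + 101/182 → 1
L = 2/13 + 55/182 + 81/182 + 101/182 + 1 = 447/182 ≈ 2.456 bits/symbol.

2.456 bits/symbol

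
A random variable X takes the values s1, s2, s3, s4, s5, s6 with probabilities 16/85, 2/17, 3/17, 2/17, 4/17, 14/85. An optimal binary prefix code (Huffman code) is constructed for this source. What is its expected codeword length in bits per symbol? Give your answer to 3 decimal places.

2.576 bits/symbol

Repeatedly combine the two least-probable nodes; the expected code length is the sum of the merged weights.
merge 2/17 + 2/17 → 4/17
merge 14/85 + 3/17 → 29/85
merge 16/85 + 4/17 → 36/85
merge 4/17 + 29/85 → 49/85
merge 36/85 + 49/85 → 1
L = 4/17 + 29/85 + 36/85 + 49/85 + 1 = 219/85 ≈ 2.576 bits/symbol.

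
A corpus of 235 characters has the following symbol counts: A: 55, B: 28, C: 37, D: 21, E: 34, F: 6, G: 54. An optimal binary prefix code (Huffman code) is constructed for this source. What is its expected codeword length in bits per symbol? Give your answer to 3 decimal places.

2.651 bits/symbol

Probabilities are the counts divided by 235.
Repeatedly combine the two least-probable nodes; the expected code length is the sum of the merged weights.
merge 6/235 + 21/235 → 27/235
merge 27/235 + 28/235 → 11/47
merge 34/235 + 37/235 → 71/235
merge 54/235 + 11/47 → 109/235
merge 11/47 + 71/235 → 126/235
merge 109/235 + 126/235 → 1
L = 27/235 + 11/47 + 71/235 + 109/235 + 126/235 + 1 = 623/235 ≈ 2.651 bits/symbol.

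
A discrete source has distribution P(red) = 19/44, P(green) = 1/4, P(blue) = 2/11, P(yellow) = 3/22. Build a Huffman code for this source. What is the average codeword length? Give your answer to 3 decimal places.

1.886 bits/symbol

Repeatedly combine the two least-probable nodes; the expected code length is the sum of the merged weights.
merge 3/22 + 2/11 → 7/22
merge 1/4 + 7/22 → 25/44
merge 19/44 + 25/44 → 1
L = 7/22 + 25/44 + 1 = 83/44 ≈ 1.886 bits/symbol.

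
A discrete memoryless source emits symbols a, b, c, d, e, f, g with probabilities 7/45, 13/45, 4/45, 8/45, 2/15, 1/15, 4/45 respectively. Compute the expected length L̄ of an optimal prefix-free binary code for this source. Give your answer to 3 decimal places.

Repeatedly combine the two least-probable nodes; the expected code length is the sum of the merged weights.
merge 1/15 + 4/45 → 7/45
merge 4/45 + 2/15 → 2/9
merge 7/45 + 7/45 → 14/45
merge 8/45 + 2/9 → 2/5
merge 13/45 + 14/45 → 3/5
merge 2/5 + 3/5 → 1
L = 7/45 + 2/9 + 14/45 + 2/5 + 3/5 + 1 = 121/45 ≈ 2.689 bits/symbol.

2.689 bits/symbol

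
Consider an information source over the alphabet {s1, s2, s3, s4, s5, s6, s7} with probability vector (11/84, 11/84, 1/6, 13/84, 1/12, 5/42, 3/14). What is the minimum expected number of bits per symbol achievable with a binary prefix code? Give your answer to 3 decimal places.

2.786 bits/symbol

Repeatedly combine the two least-probable nodes; the expected code length is the sum of the merged weights.
merge 1/12 + 5/42 → 17/84
merge 11/84 + 11/84 → 11/42
merge 13/84 + 1/6 → 9/28
merge 17/84 + 3/14 → 5/12
merge 11/42 + 9/28 → 7/12
merge 5/12 + 7/12 → 1
L = 17/84 + 11/42 + 9/28 + 5/12 + 7/12 + 1 = 39/14 ≈ 2.786 bits/symbol.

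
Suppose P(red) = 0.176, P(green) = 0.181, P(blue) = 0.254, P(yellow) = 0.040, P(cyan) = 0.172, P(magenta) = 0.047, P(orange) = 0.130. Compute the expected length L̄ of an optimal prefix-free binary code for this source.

2.652 bits/symbol

Repeatedly combine the two least-probable nodes; the expected code length is the sum of the merged weights.
merge 1/25 + 47/1000 → 87/1000
merge 87/1000 + 13/100 → 217/1000
merge 43/250 + 22/125 → 87/250
merge 181/1000 + 217/1000 → 199/500
merge 127/500 + 87/250 → 301/500
merge 199/500 + 301/500 → 1
L = 87/1000 + 217/1000 + 87/250 + 199/500 + 301/500 + 1 = 663/250 = 2.652 bits/symbol.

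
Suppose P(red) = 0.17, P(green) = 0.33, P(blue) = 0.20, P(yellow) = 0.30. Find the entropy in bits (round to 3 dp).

1.948 bits

H = −Σ pᵢ log₂ pᵢ.
−0.17·log₂(0.17) = 0.4346
−0.33·log₂(0.33) = 0.5278
−0.20·log₂(0.20) = 0.4644
−0.30·log₂(0.30) = 0.5211
Sum ≈ 1.9479 → 1.948 bits.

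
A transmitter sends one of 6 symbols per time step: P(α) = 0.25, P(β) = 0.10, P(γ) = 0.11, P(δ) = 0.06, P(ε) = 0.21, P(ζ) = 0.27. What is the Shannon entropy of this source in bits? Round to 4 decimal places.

2.4089 bits

H = −Σ pᵢ log₂ pᵢ.
−0.25·log₂(0.25) = 0.5000
−0.10·log₂(0.10) = 0.3322
−0.11·log₂(0.11) = 0.3503
−0.06·log₂(0.06) = 0.2435
−0.21·log₂(0.21) = 0.4728
−0.27·log₂(0.27) = 0.5100
Sum ≈ 2.4089 → 2.4089 bits.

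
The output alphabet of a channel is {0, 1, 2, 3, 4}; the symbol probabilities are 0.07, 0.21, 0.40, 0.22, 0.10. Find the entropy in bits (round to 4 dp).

2.0829 bits

H = −Σ pᵢ log₂ pᵢ.
−0.07·log₂(0.07) = 0.2686
−0.21·log₂(0.21) = 0.4728
−0.40·log₂(0.40) = 0.5288
−0.22·log₂(0.22) = 0.4806
−0.10·log₂(0.10) = 0.3322
Sum ≈ 2.0829 → 2.0829 bits.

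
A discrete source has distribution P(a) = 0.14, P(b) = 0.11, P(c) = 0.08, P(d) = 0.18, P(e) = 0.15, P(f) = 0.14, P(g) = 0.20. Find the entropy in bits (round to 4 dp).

H = −Σ pᵢ log₂ pᵢ.
−0.14·log₂(0.14) = 0.3971
−0.11·log₂(0.11) = 0.3503
−0.08·log₂(0.08) = 0.2915
−0.18·log₂(0.18) = 0.4453
−0.15·log₂(0.15) = 0.4105
−0.14·log₂(0.14) = 0.3971
−0.20·log₂(0.20) = 0.4644
Sum ≈ 2.7563 → 2.7563 bits.

2.7563 bits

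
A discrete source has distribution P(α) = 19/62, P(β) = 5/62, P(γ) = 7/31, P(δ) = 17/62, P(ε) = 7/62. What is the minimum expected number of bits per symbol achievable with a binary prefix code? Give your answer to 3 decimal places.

Repeatedly combine the two least-probable nodes; the expected code length is the sum of the merged weights.
merge 5/62 + 7/62 → 6/31
merge 6/31 + 7/31 → 13/31
merge 17/62 + 19/62 → 18/31
merge 13/31 + 18/31 → 1
L = 6/31 + 13/31 + 18/31 + 1 = 68/31 ≈ 2.194 bits/symbol.

2.194 bits/symbol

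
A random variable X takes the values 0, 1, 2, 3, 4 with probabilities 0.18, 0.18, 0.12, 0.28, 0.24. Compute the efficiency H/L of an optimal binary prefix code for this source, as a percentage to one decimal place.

Entropy H = −Σ p log₂ p ≈ 2.2660 bits.
Huffman merges: 3/25+9/50→3/10; 9/50+6/25→21/50; 7/25+3/10→29/50; 21/50+29/50→1. L = 23/10 ≈ 2.3000.
Efficiency = H/L = 2.2660/2.3000 = 98.5%.

98.5%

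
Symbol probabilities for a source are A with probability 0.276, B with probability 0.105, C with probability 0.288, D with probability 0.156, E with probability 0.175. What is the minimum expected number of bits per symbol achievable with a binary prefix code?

Repeatedly combine the two least-probable nodes; the expected code length is the sum of the merged weights.
merge 21/200 + 39/250 → 261/1000
merge 7/40 + 261/1000 → 109/250
merge 69/250 + 36/125 → 141/250
merge 109/250 + 141/250 → 1
L = 261/1000 + 109/250 + 141/250 + 1 = 2261/1000 = 2.261 bits/symbol.

2.261 bits/symbol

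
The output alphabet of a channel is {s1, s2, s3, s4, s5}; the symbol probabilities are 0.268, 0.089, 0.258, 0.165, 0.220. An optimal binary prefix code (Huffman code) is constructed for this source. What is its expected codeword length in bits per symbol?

2.254 bits/symbol

Repeatedly combine the two least-probable nodes; the expected code length is the sum of the merged weights.
merge 89/1000 + 33/200 → 127/500
merge 11/50 + 127/500 → 237/500
merge 129/500 + 67/250 → 263/500
merge 237/500 + 263/500 → 1
L = 127/500 + 237/500 + 263/500 + 1 = 1127/500 = 2.254 bits/symbol.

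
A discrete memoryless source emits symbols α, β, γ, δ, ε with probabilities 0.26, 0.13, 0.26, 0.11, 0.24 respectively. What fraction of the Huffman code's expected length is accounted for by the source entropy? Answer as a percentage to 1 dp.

99.9%

Entropy H = −Σ p log₂ p ≈ 2.2376 bits.
Huffman merges: 11/100+13/100→6/25; 6/25+6/25→12/25; 13/50+13/50→13/25; 12/25+13/25→1. L = 56/25 ≈ 2.2400.
Efficiency = H/L = 2.2376/2.2400 = 99.9%.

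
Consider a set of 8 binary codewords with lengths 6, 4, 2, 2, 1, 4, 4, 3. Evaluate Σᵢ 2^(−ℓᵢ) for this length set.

With common denominator 2^6 = 64: Σ 2^(−ℓᵢ) = 1/64 + 4/64 + 16/64 + 16/64 + 32/64 + 4/64 + 4/64 + 8/64 = 85/64 = 1.328125.

1.328125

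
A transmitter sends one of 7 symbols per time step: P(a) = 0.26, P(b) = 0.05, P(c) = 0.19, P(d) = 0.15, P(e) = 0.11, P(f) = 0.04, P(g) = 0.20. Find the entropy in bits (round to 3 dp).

2.588 bits

H = −Σ pᵢ log₂ pᵢ.
−0.26·log₂(0.26) = 0.5053
−0.05·log₂(0.05) = 0.2161
−0.19·log₂(0.19) = 0.4552
−0.15·log₂(0.15) = 0.4105
−0.11·log₂(0.11) = 0.3503
−0.04·log₂(0.04) = 0.1858
−0.20·log₂(0.20) = 0.4644
Sum ≈ 2.5876 → 2.588 bits.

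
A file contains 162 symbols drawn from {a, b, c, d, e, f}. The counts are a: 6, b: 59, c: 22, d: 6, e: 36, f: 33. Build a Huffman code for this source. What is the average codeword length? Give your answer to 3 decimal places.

Probabilities are the counts divided by 162.
Repeatedly combine the two least-probable nodes; the expected code length is the sum of the merged weights.
merge 1/27 + 1/27 → 2/27
merge 2/27 + 11/81 → 17/81
merge 11/54 + 17/81 → 67/162
merge 2/9 + 59/162 → 95/162
merge 67/162 + 95/162 → 1
L = 2/27 + 17/81 + 67/162 + 95/162 + 1 = 185/81 ≈ 2.284 bits/symbol.

2.284 bits/symbol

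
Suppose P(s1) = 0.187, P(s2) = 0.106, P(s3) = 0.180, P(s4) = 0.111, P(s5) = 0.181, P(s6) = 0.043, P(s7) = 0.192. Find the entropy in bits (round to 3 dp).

H = −Σ pᵢ log₂ pᵢ.
−0.187·log₂(0.187) = 0.4523
−0.106·log₂(0.106) = 0.3432
−0.180·log₂(0.180) = 0.4453
−0.111·log₂(0.111) = 0.3520
−0.181·log₂(0.181) = 0.4463
−0.043·log₂(0.043) = 0.1952
−0.192·log₂(0.192) = 0.4571
Sum ≈ 2.6915 → 2.692 bits.

2.692 bits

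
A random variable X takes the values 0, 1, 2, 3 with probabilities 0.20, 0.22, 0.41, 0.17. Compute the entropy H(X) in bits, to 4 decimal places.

1.9069 bits

H = −Σ pᵢ log₂ pᵢ.
−0.20·log₂(0.20) = 0.4644
−0.22·log₂(0.22) = 0.4806
−0.41·log₂(0.41) = 0.5274
−0.17·log₂(0.17) = 0.4346
Sum ≈ 1.9069 → 1.9069 bits.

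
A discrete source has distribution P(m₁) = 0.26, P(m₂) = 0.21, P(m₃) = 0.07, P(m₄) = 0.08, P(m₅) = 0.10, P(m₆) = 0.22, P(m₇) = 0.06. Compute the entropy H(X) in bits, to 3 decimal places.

2.594 bits

H = −Σ pᵢ log₂ pᵢ.
−0.26·log₂(0.26) = 0.5053
−0.21·log₂(0.21) = 0.4728
−0.07·log₂(0.07) = 0.2686
−0.08·log₂(0.08) = 0.2915
−0.10·log₂(0.10) = 0.3322
−0.22·log₂(0.22) = 0.4806
−0.06·log₂(0.06) = 0.2435
Sum ≈ 2.5945 → 2.594 bits.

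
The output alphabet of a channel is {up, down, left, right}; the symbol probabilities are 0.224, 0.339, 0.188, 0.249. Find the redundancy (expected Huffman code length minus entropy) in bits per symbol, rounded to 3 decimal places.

0.035 bits

Entropy H = −Σ p log₂ p ≈ 1.9653 bits.
Huffman merges: 47/250+28/125→103/250; 249/1000+339/1000→147/250; 103/250+147/250→1. L = 2 ≈ 2.0000.
L − H = 2.0000 − 1.9653 = 0.035 bits.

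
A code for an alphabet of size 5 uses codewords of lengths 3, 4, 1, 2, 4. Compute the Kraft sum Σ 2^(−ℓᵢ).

1

With common denominator 2^4 = 16: Σ 2^(−ℓᵢ) = 2/16 + 1/16 + 8/16 + 4/16 + 1/16 = 16/16 = 1.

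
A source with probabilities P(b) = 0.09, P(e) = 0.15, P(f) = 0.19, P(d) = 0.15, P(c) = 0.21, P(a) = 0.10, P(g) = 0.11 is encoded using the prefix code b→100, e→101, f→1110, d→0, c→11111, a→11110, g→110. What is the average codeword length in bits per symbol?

3.51 bits/symbol

L̄ = Σ pᵢ·ℓᵢ = 0.09·3 + 0.15·3 + 0.19·4 + 0.15·1 + 0.21·5 + 0.10·5 + 0.11·3 = 3.51 bits/symbol.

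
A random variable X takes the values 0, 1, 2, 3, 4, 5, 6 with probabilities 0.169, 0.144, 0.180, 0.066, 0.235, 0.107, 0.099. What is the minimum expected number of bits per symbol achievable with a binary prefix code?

Repeatedly combine the two least-probable nodes; the expected code length is the sum of the merged weights.
merge 33/500 + 99/1000 → 33/200
merge 107/1000 + 18/125 → 251/1000
merge 33/200 + 169/1000 → 167/500
merge 9/50 + 47/200 → 83/200
merge 251/1000 + 167/500 → 117/200
merge 83/200 + 117/200 → 1
L = 33/200 + 251/1000 + 167/500 + 83/200 + 117/200 + 1 = 11/4 = 2.75 bits/symbol.

2.75 bits/symbol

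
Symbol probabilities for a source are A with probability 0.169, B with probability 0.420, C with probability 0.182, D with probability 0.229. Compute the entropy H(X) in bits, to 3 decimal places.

H = −Σ pᵢ log₂ pᵢ.
−0.169·log₂(0.169) = 0.4335
−0.420·log₂(0.420) = 0.5256
−0.182·log₂(0.182) = 0.4474
−0.229·log₂(0.229) = 0.4870
Sum ≈ 1.8935 → 1.893 bits.

1.893 bits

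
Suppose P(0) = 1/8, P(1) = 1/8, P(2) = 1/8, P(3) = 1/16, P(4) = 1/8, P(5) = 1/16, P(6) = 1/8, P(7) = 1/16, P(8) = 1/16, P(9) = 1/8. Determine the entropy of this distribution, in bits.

Each probability is a power of 1/2, so log₂(1/p) is an integer.
H = Σ p·log₂(1/p) = 1/8·3 + 1/8·3 + 1/8·3 + 1/16·4 + 1/8·3 + 1/16·4 + 1/8·3 + 1/16·4 + 1/16·4 + 1/8·3 = 3.25 bits.

3.25 bits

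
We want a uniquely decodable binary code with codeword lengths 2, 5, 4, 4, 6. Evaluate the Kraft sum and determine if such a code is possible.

With common denominator 2^6 = 64: Σ 2^(−ℓᵢ) = 16/64 + 2/64 + 4/64 + 4/64 + 1/64 = 27/64 = 0.421875.
Kraft's inequality requires Σ ≤ 1; here Σ = 0.421875 ≤ 1, so such a prefix code exists.

0.421875; yes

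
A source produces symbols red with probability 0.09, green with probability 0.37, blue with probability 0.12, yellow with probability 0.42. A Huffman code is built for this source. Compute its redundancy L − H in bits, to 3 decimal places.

Entropy H = −Σ p log₂ p ≈ 1.7361 bits.
Huffman merges: 9/100+3/25→21/100; 21/100+37/100→29/50; 21/50+29/50→1. L = 179/100 ≈ 1.7900.
L − H = 1.7900 − 1.7361 = 0.054 bits.

0.054 bits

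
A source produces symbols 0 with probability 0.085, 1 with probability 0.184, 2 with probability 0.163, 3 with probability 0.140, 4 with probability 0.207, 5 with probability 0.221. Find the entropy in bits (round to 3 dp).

2.527 bits

H = −Σ pᵢ log₂ pᵢ.
−0.085·log₂(0.085) = 0.3023
−0.184·log₂(0.184) = 0.4494
−0.163·log₂(0.163) = 0.4266
−0.140·log₂(0.140) = 0.3971
−0.207·log₂(0.207) = 0.4704
−0.221·log₂(0.221) = 0.4813
Sum ≈ 2.5270 → 2.527 bits.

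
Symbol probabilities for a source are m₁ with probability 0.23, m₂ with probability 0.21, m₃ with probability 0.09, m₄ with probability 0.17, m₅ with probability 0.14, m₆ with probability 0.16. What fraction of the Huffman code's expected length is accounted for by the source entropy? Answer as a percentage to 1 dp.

98.7%

Entropy H = −Σ p log₂ p ≈ 2.5279 bits.
Huffman merges: 9/100+7/50→23/100; 4/25+17/100→33/100; 21/100+23/100→11/25; 23/100+33/100→14/25; 11/25+14/25→1. L = 64/25 ≈ 2.5600.
Efficiency = H/L = 2.5279/2.5600 = 98.7%.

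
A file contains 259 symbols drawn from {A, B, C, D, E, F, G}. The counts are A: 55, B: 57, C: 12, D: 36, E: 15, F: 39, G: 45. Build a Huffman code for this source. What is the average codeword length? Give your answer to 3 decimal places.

Probabilities are the counts divided by 259.
Repeatedly combine the two least-probable nodes; the expected code length is the sum of the merged weights.
merge 12/259 + 15/259 → 27/259
merge 27/259 + 36/259 → 9/37
merge 39/259 + 45/259 → 12/37
merge 55/259 + 57/259 → 16/37
merge 9/37 + 12/37 → 21/37
merge 16/37 + 21/37 → 1
L = 27/259 + 9/37 + 12/37 + 16/37 + 21/37 + 1 = 692/259 ≈ 2.672 bits/symbol.

2.672 bits/symbol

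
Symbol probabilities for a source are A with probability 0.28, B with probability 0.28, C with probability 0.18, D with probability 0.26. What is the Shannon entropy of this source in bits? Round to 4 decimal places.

1.9790 bits

H = −Σ pᵢ log₂ pᵢ.
−0.28·log₂(0.28) = 0.5142
−0.28·log₂(0.28) = 0.5142
−0.18·log₂(0.18) = 0.4453
−0.26·log₂(0.26) = 0.5053
Sum ≈ 1.9790 → 1.9790 bits.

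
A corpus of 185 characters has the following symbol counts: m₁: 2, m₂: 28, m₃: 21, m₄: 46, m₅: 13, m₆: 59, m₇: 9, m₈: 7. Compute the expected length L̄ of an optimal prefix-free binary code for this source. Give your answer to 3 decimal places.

2.578 bits/symbol

Probabilities are the counts divided by 185.
Repeatedly combine the two least-probable nodes; the expected code length is the sum of the merged weights.
merge 2/185 + 7/185 → 9/185
merge 9/185 + 9/185 → 18/185
merge 13/185 + 18/185 → 31/185
merge 21/185 + 28/185 → 49/185
merge 31/185 + 46/185 → 77/185
merge 49/185 + 59/185 → 108/185
merge 77/185 + 108/185 → 1
L = 9/185 + 18/185 + 31/185 + 49/185 + 77/185 + 108/185 + 1 = 477/185 ≈ 2.578 bits/symbol.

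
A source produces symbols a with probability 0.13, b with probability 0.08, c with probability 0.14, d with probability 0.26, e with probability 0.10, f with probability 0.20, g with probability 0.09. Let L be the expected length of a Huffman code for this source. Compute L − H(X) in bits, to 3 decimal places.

0.024 bits

Entropy H = −Σ p log₂ p ≈ 2.6858 bits.
Huffman merges: 2/25+9/100→17/100; 1/10+13/100→23/100; 7/50+17/100→31/100; 1/5+23/100→43/100; 13/50+31/100→57/100; 43/100+57/100→1. L = 271/100 ≈ 2.7100.
L − H = 2.7100 − 2.6858 = 0.024 bits.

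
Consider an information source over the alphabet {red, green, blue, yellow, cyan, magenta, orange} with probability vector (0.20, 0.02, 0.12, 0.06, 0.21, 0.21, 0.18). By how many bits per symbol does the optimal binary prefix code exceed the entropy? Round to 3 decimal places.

Entropy H = −Σ p log₂ p ≈ 2.5788 bits.
Huffman merges: 1/50+3/50→2/25; 2/25+3/25→1/5; 9/50+1/5→19/50; 1/5+21/100→41/100; 21/100+19/50→59/100; 41/100+59/100→1. L = 133/50 ≈ 2.6600.
L − H = 2.6600 − 2.5788 = 0.081 bits.

0.081 bits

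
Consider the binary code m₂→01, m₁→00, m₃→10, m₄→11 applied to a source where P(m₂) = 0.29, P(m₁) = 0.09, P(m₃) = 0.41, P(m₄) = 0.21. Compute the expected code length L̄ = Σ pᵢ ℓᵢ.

2 bits/symbol

L̄ = Σ pᵢ·ℓᵢ = 0.29·2 + 0.09·2 + 0.41·2 + 0.21·2 = 2 bits/symbol.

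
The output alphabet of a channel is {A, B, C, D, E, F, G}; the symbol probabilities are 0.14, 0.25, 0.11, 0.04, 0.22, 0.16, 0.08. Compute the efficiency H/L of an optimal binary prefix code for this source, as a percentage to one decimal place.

Entropy H = −Σ p log₂ p ≈ 2.6283 bits.
Huffman merges: 1/25+2/25→3/25; 11/100+3/25→23/100; 7/50+4/25→3/10; 11/50+23/100→9/20; 1/4+3/10→11/20; 9/20+11/20→1. L = 53/20 ≈ 2.6500.
Efficiency = H/L = 2.6283/2.6500 = 99.2%.

99.2%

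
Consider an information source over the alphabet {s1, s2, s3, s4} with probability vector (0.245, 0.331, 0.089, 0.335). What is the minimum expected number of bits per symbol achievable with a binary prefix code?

1.999 bits/symbol

Repeatedly combine the two least-probable nodes; the expected code length is the sum of the merged weights.
merge 89/1000 + 49/200 → 167/500
merge 331/1000 + 167/500 → 133/200
merge 67/200 + 133/200 → 1
L = 167/500 + 133/200 + 1 = 1999/1000 = 1.999 bits/symbol.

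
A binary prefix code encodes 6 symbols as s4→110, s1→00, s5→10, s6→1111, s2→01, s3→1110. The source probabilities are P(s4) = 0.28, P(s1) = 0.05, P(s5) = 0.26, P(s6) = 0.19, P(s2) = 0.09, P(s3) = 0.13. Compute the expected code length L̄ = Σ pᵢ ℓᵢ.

L̄ = Σ pᵢ·ℓᵢ = 0.28·3 + 0.05·2 + 0.26·2 + 0.19·4 + 0.09·2 + 0.13·4 = 2.92 bits/symbol.

2.92 bits/symbol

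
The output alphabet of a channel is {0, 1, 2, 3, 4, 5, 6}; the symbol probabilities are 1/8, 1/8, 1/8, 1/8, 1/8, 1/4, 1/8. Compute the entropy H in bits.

Each probability is a power of 1/2, so log₂(1/p) is an integer.
H = Σ p·log₂(1/p) = 1/8·3 + 1/8·3 + 1/8·3 + 1/8·3 + 1/8·3 + 1/4·2 + 1/8·3 = 2.75 bits.

2.75 bits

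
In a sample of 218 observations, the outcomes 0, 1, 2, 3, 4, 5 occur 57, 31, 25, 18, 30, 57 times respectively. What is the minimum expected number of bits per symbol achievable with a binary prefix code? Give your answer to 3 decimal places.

Probabilities are the counts divided by 218.
Repeatedly combine the two least-probable nodes; the expected code length is the sum of the merged weights.
merge 9/109 + 25/218 → 43/218
merge 15/109 + 31/218 → 61/218
merge 43/218 + 57/218 → 50/109
merge 57/218 + 61/218 → 59/109
merge 50/109 + 59/109 → 1
L = 43/218 + 61/218 + 50/109 + 59/109 + 1 = 270/109 ≈ 2.477 bits/symbol.

2.477 bits/symbol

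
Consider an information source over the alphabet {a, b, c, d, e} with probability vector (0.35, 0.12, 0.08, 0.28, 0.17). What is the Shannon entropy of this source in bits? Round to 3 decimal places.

2.137 bits

H = −Σ pᵢ log₂ pᵢ.
−0.35·log₂(0.35) = 0.5301
−0.12·log₂(0.12) = 0.3671
−0.08·log₂(0.08) = 0.2915
−0.28·log₂(0.28) = 0.5142
−0.17·log₂(0.17) = 0.4346
Sum ≈ 2.1375 → 2.137 bits.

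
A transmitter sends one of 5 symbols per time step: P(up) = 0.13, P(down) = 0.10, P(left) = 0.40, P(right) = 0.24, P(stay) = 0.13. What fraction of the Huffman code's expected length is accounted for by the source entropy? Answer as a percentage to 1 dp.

96.8%

Entropy H = −Σ p log₂ p ≈ 2.1204 bits.
Huffman merges: 1/10+13/100→23/100; 13/100+23/100→9/25; 6/25+9/25→3/5; 2/5+3/5→1. L = 219/100 ≈ 2.1900.
Efficiency = H/L = 2.1204/2.1900 = 96.8%.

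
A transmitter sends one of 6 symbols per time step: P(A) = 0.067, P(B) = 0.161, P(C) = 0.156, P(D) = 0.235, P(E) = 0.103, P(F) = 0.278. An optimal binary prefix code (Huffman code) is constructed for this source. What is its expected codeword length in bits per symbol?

2.487 bits/symbol

Repeatedly combine the two least-probable nodes; the expected code length is the sum of the merged weights.
merge 67/1000 + 103/1000 → 17/100
merge 39/250 + 161/1000 → 317/1000
merge 17/100 + 47/200 → 81/200
merge 139/500 + 317/1000 → 119/200
merge 81/200 + 119/200 → 1
L = 17/100 + 317/1000 + 81/200 + 119/200 + 1 = 2487/1000 = 2.487 bits/symbol.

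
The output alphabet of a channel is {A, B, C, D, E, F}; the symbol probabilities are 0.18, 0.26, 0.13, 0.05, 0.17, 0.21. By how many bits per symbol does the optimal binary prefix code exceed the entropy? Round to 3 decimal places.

Entropy H = −Σ p log₂ p ≈ 2.4567 bits.
Huffman merges: 1/20+13/100→9/50; 17/100+9/50→7/20; 9/50+21/100→39/100; 13/50+7/20→61/100; 39/100+61/100→1. L = 253/100 ≈ 2.5300.
L − H = 2.5300 − 2.4567 = 0.073 bits.

0.073 bits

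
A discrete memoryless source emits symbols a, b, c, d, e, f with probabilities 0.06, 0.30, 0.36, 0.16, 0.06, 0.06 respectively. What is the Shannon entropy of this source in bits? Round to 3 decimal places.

2.205 bits

H = −Σ pᵢ log₂ pᵢ.
−0.06·log₂(0.06) = 0.2435
−0.30·log₂(0.30) = 0.5211
−0.36·log₂(0.36) = 0.5306
−0.16·log₂(0.16) = 0.4230
−0.06·log₂(0.06) = 0.2435
−0.06·log₂(0.06) = 0.2435
Sum ≈ 2.2053 → 2.205 bits.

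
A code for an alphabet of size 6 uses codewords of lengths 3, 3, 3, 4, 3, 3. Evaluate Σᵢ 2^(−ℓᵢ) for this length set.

0.6875

With common denominator 2^4 = 16: Σ 2^(−ℓᵢ) = 2/16 + 2/16 + 2/16 + 1/16 + 2/16 + 2/16 = 11/16 = 0.6875.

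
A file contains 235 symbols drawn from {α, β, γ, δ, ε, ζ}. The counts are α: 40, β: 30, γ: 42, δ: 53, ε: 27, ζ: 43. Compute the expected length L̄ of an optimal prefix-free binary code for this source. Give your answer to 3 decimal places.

2.591 bits/symbol

Probabilities are the counts divided by 235.
Repeatedly combine the two least-probable nodes; the expected code length is the sum of the merged weights.
merge 27/235 + 6/47 → 57/235
merge 8/47 + 42/235 → 82/235
merge 43/235 + 53/235 → 96/235
merge 57/235 + 82/235 → 139/235
merge 96/235 + 139/235 → 1
L = 57/235 + 82/235 + 96/235 + 139/235 + 1 = 609/235 ≈ 2.591 bits/symbol.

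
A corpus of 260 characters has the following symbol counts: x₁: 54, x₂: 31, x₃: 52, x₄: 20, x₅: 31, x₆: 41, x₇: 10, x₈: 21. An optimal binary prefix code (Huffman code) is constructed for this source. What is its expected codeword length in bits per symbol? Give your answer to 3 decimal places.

Probabilities are the counts divided by 260.
Repeatedly combine the two least-probable nodes; the expected code length is the sum of the merged weights.
merge 1/26 + 1/13 → 3/26
merge 21/260 + 3/26 → 51/260
merge 31/260 + 31/260 → 31/130
merge 41/260 + 51/260 → 23/65
merge 1/5 + 27/130 → 53/130
merge 31/130 + 23/65 → 77/130
merge 53/130 + 77/130 → 1
L = 3/26 + 51/260 + 31/130 + 23/65 + 53/130 + 77/130 + 1 = 151/52 ≈ 2.904 bits/symbol.

2.904 bits/symbol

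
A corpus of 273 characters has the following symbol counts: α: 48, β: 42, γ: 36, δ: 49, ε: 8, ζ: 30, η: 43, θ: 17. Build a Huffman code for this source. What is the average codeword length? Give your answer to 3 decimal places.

2.912 bits/symbol

Probabilities are the counts divided by 273.
Repeatedly combine the two least-probable nodes; the expected code length is the sum of the merged weights.
merge 8/273 + 17/273 → 25/273
merge 25/273 + 10/91 → 55/273
merge 12/91 + 2/13 → 2/7
merge 43/273 + 16/91 → 1/3
merge 7/39 + 55/273 → 8/21
merge 2/7 + 1/3 → 13/21
merge 8/21 + 13/21 → 1
L = 25/273 + 55/273 + 2/7 + 1/3 + 8/21 + 13/21 + 1 = 265/91 ≈ 2.912 bits/symbol.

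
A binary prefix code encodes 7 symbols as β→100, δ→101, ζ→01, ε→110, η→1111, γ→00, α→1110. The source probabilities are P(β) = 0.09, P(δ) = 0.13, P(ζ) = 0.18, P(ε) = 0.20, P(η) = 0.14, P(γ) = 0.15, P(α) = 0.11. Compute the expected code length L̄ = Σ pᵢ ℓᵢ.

2.92 bits/symbol

L̄ = Σ pᵢ·ℓᵢ = 0.09·3 + 0.13·3 + 0.18·2 + 0.20·3 + 0.14·4 + 0.15·2 + 0.11·4 = 2.92 bits/symbol.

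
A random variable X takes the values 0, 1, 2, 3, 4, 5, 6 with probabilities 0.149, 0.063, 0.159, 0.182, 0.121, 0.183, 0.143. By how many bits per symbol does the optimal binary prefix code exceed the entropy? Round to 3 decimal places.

Entropy H = −Σ p log₂ p ≈ 2.7480 bits.
Huffman merges: 63/1000+121/1000→23/125; 143/1000+149/1000→73/250; 159/1000+91/500→341/1000; 183/1000+23/125→367/1000; 73/250+341/1000→633/1000; 367/1000+633/1000→1. L = 2817/1000 ≈ 2.8170.
L − H = 2.8170 − 2.7480 = 0.069 bits.

0.069 bits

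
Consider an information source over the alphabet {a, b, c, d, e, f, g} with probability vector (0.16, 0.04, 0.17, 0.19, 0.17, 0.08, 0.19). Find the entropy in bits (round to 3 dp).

H = −Σ pᵢ log₂ pᵢ.
−0.16·log₂(0.16) = 0.4230
−0.04·log₂(0.04) = 0.1858
−0.17·log₂(0.17) = 0.4346
−0.19·log₂(0.19) = 0.4552
−0.17·log₂(0.17) = 0.4346
−0.08·log₂(0.08) = 0.2915
−0.19·log₂(0.19) = 0.4552
Sum ≈ 2.6799 → 2.680 bits.

2.680 bits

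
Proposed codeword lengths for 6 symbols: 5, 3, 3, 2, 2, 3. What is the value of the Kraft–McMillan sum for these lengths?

0.90625

With common denominator 2^5 = 32: Σ 2^(−ℓᵢ) = 1/32 + 4/32 + 4/32 + 8/32 + 8/32 + 4/32 = 29/32 = 0.90625.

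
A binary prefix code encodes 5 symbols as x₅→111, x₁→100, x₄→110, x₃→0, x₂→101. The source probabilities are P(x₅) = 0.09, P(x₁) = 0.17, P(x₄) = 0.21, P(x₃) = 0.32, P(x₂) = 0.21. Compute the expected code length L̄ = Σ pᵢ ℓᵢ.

L̄ = Σ pᵢ·ℓᵢ = 0.09·3 + 0.17·3 + 0.21·3 + 0.32·1 + 0.21·3 = 2.36 bits/symbol.

2.36 bits/symbol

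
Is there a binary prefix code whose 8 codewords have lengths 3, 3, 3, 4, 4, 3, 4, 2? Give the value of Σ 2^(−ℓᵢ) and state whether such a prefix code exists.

With common denominator 2^4 = 16: Σ 2^(−ℓᵢ) = 2/16 + 2/16 + 2/16 + 1/16 + 1/16 + 2/16 + 1/16 + 4/16 = 15/16 = 0.9375.
Kraft's inequality requires Σ ≤ 1; here Σ = 0.9375 ≤ 1, so such a prefix code exists.

0.9375; yes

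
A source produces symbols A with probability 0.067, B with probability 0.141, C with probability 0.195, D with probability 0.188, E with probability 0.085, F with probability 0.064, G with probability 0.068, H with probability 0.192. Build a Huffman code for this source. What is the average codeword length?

Repeatedly combine the two least-probable nodes; the expected code length is the sum of the merged weights.
merge 8/125 + 67/1000 → 131/1000
merge 17/250 + 17/200 → 153/1000
merge 131/1000 + 141/1000 → 34/125
merge 153/1000 + 47/250 → 341/1000
merge 24/125 + 39/200 → 387/1000
merge 34/125 + 341/1000 → 613/1000
merge 387/1000 + 613/1000 → 1
L = 131/1000 + 153/1000 + 34/125 + 341/1000 + 387/1000 + 613/1000 + 1 = 2897/1000 = 2.897 bits/symbol.

2.897 bits/symbol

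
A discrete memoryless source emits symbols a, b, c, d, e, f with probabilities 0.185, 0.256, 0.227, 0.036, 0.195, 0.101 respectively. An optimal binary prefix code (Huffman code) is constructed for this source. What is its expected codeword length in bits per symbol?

2.459 bits/symbol

Repeatedly combine the two least-probable nodes; the expected code length is the sum of the merged weights.
merge 9/250 + 101/1000 → 137/1000
merge 137/1000 + 37/200 → 161/500
merge 39/200 + 227/1000 → 211/500
merge 32/125 + 161/500 → 289/500
merge 211/500 + 289/500 → 1
L = 137/1000 + 161/500 + 211/500 + 289/500 + 1 = 2459/1000 = 2.459 bits/symbol.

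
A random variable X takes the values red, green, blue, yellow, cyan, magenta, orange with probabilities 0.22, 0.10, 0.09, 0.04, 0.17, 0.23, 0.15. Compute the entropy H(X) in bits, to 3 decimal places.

H = −Σ pᵢ log₂ pᵢ.
−0.22·log₂(0.22) = 0.4806
−0.10·log₂(0.10) = 0.3322
−0.09·log₂(0.09) = 0.3127
−0.04·log₂(0.04) = 0.1858
−0.17·log₂(0.17) = 0.4346
−0.23·log₂(0.23) = 0.4877
−0.15·log₂(0.15) = 0.4105
Sum ≈ 2.6440 → 2.644 bits.

2.644 bits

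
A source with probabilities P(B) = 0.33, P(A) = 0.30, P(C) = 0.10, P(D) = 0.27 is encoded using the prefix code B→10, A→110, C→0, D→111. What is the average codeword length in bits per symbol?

2.47 bits/symbol

L̄ = Σ pᵢ·ℓᵢ = 0.33·2 + 0.30·3 + 0.10·1 + 0.27·3 = 2.47 bits/symbol.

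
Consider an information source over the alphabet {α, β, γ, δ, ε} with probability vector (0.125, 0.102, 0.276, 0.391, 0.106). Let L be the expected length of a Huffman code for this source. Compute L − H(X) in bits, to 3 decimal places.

Entropy H = −Σ p log₂ p ≈ 2.0965 bits.
Huffman merges: 51/500+53/500→26/125; 1/8+26/125→333/1000; 69/250+333/1000→609/1000; 391/1000+609/1000→1. L = 43/20 ≈ 2.1500.
L − H = 2.1500 − 2.0965 = 0.054 bits.

0.054 bits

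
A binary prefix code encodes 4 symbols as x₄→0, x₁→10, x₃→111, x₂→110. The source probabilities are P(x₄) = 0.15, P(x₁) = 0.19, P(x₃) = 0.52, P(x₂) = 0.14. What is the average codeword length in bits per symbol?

2.51 bits/symbol

L̄ = Σ pᵢ·ℓᵢ = 0.15·1 + 0.19·2 + 0.52·3 + 0.14·3 = 2.51 bits/symbol.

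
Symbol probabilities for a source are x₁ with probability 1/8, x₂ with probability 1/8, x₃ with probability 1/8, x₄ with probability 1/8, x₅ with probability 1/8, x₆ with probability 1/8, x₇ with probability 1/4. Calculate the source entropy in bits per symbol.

2.75 bits

Each probability is a power of 1/2, so log₂(1/p) is an integer.
H = Σ p·log₂(1/p) = 1/8·3 + 1/8·3 + 1/8·3 + 1/8·3 + 1/8·3 + 1/8·3 + 1/4·2 = 2.75 bits.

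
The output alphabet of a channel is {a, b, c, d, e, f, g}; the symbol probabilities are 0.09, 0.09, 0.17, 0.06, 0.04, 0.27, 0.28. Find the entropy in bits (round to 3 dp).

H = −Σ pᵢ log₂ pᵢ.
−0.09·log₂(0.09) = 0.3127
−0.09·log₂(0.09) = 0.3127
−0.17·log₂(0.17) = 0.4346
−0.06·log₂(0.06) = 0.2435
−0.04·log₂(0.04) = 0.1858
−0.27·log₂(0.27) = 0.5100
−0.28·log₂(0.28) = 0.5142
Sum ≈ 2.5134 → 2.513 bits.

2.513 bits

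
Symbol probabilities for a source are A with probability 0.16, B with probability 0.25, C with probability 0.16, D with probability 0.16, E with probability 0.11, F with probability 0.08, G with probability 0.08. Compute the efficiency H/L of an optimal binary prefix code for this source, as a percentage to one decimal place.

98.3%

Entropy H = −Σ p log₂ p ≈ 2.7024 bits.
Huffman merges: 2/25+2/25→4/25; 11/100+4/25→27/100; 4/25+4/25→8/25; 4/25+1/4→41/100; 27/100+8/25→59/100; 41/100+59/100→1. L = 11/4 ≈ 2.7500.
Efficiency = H/L = 2.7024/2.7500 = 98.3%.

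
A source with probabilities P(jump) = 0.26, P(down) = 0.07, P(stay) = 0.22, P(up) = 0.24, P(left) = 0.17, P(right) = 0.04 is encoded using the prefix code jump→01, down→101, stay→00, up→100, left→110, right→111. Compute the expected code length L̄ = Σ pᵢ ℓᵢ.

L̄ = Σ pᵢ·ℓᵢ = 0.26·2 + 0.07·3 + 0.22·2 + 0.24·3 + 0.17·3 + 0.04·3 = 2.52 bits/symbol.

2.52 bits/symbol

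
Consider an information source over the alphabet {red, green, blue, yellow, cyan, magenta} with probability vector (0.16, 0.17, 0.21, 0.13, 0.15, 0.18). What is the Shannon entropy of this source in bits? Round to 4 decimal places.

H = −Σ pᵢ log₂ pᵢ.
−0.16·log₂(0.16) = 0.4230
−0.17·log₂(0.17) = 0.4346
−0.21·log₂(0.21) = 0.4728
−0.13·log₂(0.13) = 0.3826
−0.15·log₂(0.15) = 0.4105
−0.18·log₂(0.18) = 0.4453
Sum ≈ 2.5689 → 2.5689 bits.

2.5689 bits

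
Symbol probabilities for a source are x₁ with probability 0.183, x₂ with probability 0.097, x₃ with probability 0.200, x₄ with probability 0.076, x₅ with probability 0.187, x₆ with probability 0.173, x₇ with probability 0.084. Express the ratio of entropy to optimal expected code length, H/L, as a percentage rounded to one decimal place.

97.8%

Entropy H = −Σ p log₂ p ≈ 2.7122 bits.
Huffman merges: 19/250+21/250→4/25; 97/1000+4/25→257/1000; 173/1000+183/1000→89/250; 187/1000+1/5→387/1000; 257/1000+89/250→613/1000; 387/1000+613/1000→1. L = 2773/1000 ≈ 2.7730.
Efficiency = H/L = 2.7122/2.7730 = 97.8%.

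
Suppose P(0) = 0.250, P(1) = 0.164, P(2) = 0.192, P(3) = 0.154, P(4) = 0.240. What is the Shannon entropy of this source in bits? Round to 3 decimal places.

2.295 bits

H = −Σ pᵢ log₂ pᵢ.
−0.250·log₂(0.250) = 0.5000
−0.164·log₂(0.164) = 0.4278
−0.192·log₂(0.192) = 0.4571
−0.154·log₂(0.154) = 0.4156
−0.240·log₂(0.240) = 0.4941
Sum ≈ 2.2946 → 2.295 bits.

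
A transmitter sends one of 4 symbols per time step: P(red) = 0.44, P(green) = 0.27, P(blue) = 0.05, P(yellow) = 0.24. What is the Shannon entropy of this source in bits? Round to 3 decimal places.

1.741 bits

H = −Σ pᵢ log₂ pᵢ.
−0.44·log₂(0.44) = 0.5211
−0.27·log₂(0.27) = 0.5100
−0.05·log₂(0.05) = 0.2161
−0.24·log₂(0.24) = 0.4941
Sum ≈ 1.7414 → 1.741 bits.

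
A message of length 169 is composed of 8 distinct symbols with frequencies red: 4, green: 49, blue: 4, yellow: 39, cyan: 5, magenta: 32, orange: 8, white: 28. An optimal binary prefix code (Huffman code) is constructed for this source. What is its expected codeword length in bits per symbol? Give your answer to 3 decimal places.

2.538 bits/symbol

Probabilities are the counts divided by 169.
Repeatedly combine the two least-probable nodes; the expected code length is the sum of the merged weights.
merge 4/169 + 4/169 → 8/169
merge 5/169 + 8/169 → 1/13
merge 8/169 + 1/13 → 21/169
merge 21/169 + 28/169 → 49/169
merge 32/169 + 3/13 → 71/169
merge 49/169 + 49/169 → 98/169
merge 71/169 + 98/169 → 1
L = 8/169 + 1/13 + 21/169 + 49/169 + 71/169 + 98/169 + 1 = 33/13 ≈ 2.538 bits/symbol.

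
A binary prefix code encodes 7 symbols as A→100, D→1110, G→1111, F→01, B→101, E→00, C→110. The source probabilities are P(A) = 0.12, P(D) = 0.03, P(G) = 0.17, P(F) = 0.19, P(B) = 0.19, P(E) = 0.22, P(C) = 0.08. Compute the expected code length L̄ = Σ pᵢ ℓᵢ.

2.79 bits/symbol

L̄ = Σ pᵢ·ℓᵢ = 0.12·3 + 0.03·4 + 0.17·4 + 0.19·2 + 0.19·3 + 0.22·2 + 0.08·3 = 2.79 bits/symbol.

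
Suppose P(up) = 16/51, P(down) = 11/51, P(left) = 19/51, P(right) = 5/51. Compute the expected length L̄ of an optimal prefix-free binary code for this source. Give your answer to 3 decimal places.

Repeatedly combine the two least-probable nodes; the expected code length is the sum of the merged weights.
merge 5/51 + 11/51 → 16/51
merge 16/51 + 16/51 → 32/51
merge 19/51 + 32/51 → 1
L = 16/51 + 32/51 + 1 = 33/17 ≈ 1.941 bits/symbol.

1.941 bits/symbol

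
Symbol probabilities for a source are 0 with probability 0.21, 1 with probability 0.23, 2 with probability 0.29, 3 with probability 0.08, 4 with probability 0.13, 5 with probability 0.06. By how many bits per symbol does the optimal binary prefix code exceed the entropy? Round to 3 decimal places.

0.014 bits

Entropy H = −Σ p log₂ p ≈ 2.3961 bits.
Huffman merges: 3/50+2/25→7/50; 13/100+7/50→27/100; 21/100+23/100→11/25; 27/100+29/100→14/25; 11/25+14/25→1. L = 241/100 ≈ 2.4100.
L − H = 2.4100 − 2.3961 = 0.014 bits.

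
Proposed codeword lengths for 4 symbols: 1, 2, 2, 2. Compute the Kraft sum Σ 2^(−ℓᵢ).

With common denominator 2^2 = 4: Σ 2^(−ℓᵢ) = 2/4 + 1/4 + 1/4 + 1/4 = 5/4 = 1.25.

1.25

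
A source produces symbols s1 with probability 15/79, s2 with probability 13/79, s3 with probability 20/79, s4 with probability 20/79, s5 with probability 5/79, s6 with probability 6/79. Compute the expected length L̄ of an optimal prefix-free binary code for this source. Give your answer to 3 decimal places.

2.443 bits/symbol

Repeatedly combine the two least-probable nodes; the expected code length is the sum of the merged weights.
merge 5/79 + 6/79 → 11/79
merge 11/79 + 13/79 → 24/79
merge 15/79 + 20/79 → 35/79
merge 20/79 + 24/79 → 44/79
merge 35/79 + 44/79 → 1
L = 11/79 + 24/79 + 35/79 + 44/79 + 1 = 193/79 ≈ 2.443 bits/symbol.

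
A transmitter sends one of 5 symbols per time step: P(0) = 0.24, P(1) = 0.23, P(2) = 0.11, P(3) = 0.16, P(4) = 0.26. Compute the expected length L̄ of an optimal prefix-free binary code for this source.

Repeatedly combine the two least-probable nodes; the expected code length is the sum of the merged weights.
merge 11/100 + 4/25 → 27/100
merge 23/100 + 6/25 → 47/100
merge 13/50 + 27/100 → 53/100
merge 47/100 + 53/100 → 1
L = 27/100 + 47/100 + 53/100 + 1 = 227/100 = 2.27 bits/symbol.

2.27 bits/symbol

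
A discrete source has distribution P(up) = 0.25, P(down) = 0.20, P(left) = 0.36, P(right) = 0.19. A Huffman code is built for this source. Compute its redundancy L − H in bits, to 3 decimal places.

0.050 bits

Entropy H = −Σ p log₂ p ≈ 1.9502 bits.
Huffman merges: 19/100+1/5→39/100; 1/4+9/25→61/100; 39/100+61/100→1. L = 2 ≈ 2.0000.
L − H = 2.0000 − 1.9502 = 0.050 bits.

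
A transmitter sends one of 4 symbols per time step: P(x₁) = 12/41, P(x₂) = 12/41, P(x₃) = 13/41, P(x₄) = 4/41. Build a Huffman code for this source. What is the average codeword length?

Repeatedly combine the two least-probable nodes; the expected code length is the sum of the merged weights.
merge 4/41 + 12/41 → 16/41
merge 12/41 + 13/41 → 25/41
merge 16/41 + 25/41 → 1
L = 16/41 + 25/41 + 1 = 2 bits/symbol.

2 bits/symbol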